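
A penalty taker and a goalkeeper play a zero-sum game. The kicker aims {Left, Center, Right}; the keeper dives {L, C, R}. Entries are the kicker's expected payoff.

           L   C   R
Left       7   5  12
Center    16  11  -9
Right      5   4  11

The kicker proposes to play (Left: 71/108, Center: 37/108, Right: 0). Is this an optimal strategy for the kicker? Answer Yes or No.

No

Against L this mix gives (71/108)·7 + (37/108)·16 = 121/12.
Against C this mix gives (71/108)·5 + (37/108)·11 = 127/18.
Against R this mix gives (71/108)·12 + (37/108)·(-9) = 173/36.
The keeper will play R, holding the kicker to 173/36. Shifting weight toward the row that does better against R would raise this floor (the equalizing mix achieves 59/9 against both R and C), so the proposed strategy is not optimal.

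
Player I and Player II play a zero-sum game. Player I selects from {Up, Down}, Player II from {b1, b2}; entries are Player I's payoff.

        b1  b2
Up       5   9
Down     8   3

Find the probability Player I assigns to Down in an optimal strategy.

Row minima: Up → 5, Down → 3; maximin = 5.
Column maxima: b1 → 8, b2 → 9; minimax = 8.
5 ≠ 8, so there is no saddle point; optimal play is mixed.
Let Player I play Up with probability p. Expected payoff against b1: 5p + 8(1−p) = −3p + 8; against b2: 9p + 3(1−p) = 6p + 3.
Setting these equal: −3p + 8 = 6p + 3 ⇒ −9p = -5 ⇒ p = 5/9, and the value is (-3)·(5/9) + 8 = 19/3.
For Player II: with q = P(b1), equating Up's and Down's payoffs gives −4q + 9 = 5q + 3 ⇒ q = 2/3.

4/9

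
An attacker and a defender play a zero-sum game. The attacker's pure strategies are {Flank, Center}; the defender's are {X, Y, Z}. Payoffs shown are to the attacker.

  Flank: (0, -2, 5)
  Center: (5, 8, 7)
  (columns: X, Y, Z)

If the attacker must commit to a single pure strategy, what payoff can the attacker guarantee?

5

Row minima: Flank → -2, Center → 5.
The best of these is 5.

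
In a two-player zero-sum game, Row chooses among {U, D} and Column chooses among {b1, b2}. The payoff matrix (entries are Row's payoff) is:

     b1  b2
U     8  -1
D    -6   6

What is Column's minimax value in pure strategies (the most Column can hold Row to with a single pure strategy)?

6

Column maxima: b1 → 8, b2 → 6.
The smallest of these is 6.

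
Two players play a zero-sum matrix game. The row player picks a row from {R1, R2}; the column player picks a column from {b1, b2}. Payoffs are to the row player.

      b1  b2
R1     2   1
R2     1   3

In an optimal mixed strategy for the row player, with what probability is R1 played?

2/3

Row minima: R1 → 1, R2 → 1; maximin = 1.
Column maxima: b1 → 2, b2 → 3; minimax = 2.
1 ≠ 2, so there is no saddle point; optimal play is mixed.
Let the row player play R1 with probability p. Expected payoff against b1: 2p + 1(1−p) = p + 1; against b2: 1p + 3(1−p) = −2p + 3.
Setting these equal: p + 1 = −2p + 3 ⇒ 3p = 2 ⇒ p = 2/3, and the value is (1)·(2/3) + 1 = 5/3.
For the column player: with q = P(b1), equating R1's and R2's payoffs gives q + 1 = −2q + 3 ⇒ q = 2/3.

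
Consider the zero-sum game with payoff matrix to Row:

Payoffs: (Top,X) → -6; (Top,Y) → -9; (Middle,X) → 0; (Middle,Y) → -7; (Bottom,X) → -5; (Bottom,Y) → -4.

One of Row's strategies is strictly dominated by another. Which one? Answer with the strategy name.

Top

Middle gives a strictly higher payoff than Top against every column: 0 > -6, -7 > -9.
So Top is strictly dominated and Row never plays it.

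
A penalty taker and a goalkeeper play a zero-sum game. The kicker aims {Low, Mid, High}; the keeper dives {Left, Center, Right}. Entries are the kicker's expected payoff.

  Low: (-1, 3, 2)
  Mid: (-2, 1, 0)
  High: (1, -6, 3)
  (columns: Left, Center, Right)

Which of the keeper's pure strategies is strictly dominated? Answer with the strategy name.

Right

Left holds the kicker's payoff strictly below Right in every row: -1 < 2, -2 < 0, 1 < 3.
So Right is strictly dominated for the keeper.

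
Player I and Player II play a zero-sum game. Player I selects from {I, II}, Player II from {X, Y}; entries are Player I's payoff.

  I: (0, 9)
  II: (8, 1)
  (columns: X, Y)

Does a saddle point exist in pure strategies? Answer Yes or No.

Row minima: I → 0, II → 1; maximin = 1.
Column maxima: X → 8, Y → 9; minimax = 8.
1 ≠ 8, so no pure-strategy equilibrium exists.

No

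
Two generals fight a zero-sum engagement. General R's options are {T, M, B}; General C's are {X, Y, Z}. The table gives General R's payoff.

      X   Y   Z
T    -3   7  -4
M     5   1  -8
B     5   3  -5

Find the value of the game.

-4

Row minima: T → -4, M → -8, B → -5; maximin = -4.
Column maxima: X → 5, Y → 7, Z → -4; minimax = -4.
Since maximin = minimax = -4, there is a saddle point and the value is -4.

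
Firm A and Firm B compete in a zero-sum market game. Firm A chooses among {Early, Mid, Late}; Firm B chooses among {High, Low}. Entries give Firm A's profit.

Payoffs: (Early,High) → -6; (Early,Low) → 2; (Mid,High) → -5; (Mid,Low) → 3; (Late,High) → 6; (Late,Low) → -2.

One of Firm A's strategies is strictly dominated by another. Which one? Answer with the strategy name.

Early

Mid gives a strictly higher payoff than Early against every column: -5 > -6, 3 > 2.
So Early is strictly dominated and Firm A never plays it.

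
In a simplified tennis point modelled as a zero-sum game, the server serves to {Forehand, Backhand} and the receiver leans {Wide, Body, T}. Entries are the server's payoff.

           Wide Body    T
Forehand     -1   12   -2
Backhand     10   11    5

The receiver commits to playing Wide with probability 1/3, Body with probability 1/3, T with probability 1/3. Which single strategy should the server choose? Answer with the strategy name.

Expected payoff of Forehand: (1/3)·(-1) + (1/3)·12 + (1/3)·(-2) = 3.
Expected payoff of Backhand: (1/3)·10 + (1/3)·11 + (1/3)·5 = 26/3.
The largest is 26/3, so the server's best response is Backhand.

Backhand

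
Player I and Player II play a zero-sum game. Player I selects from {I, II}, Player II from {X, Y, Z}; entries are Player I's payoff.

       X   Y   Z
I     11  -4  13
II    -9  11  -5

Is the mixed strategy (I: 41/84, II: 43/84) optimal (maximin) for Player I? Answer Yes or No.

No

Against X this mix gives (41/84)·11 + (43/84)·(-9) = 16/21.
Against Y this mix gives (41/84)·(-4) + (43/84)·11 = 103/28.
Against Z this mix gives (41/84)·13 + (43/84)·(-5) = 53/14.
Player II will play X, holding Player I to 16/21. Shifting weight toward the row that does better against X would raise this floor (the equalizing mix achieves 17/7 against both X and Y), so the proposed strategy is not optimal.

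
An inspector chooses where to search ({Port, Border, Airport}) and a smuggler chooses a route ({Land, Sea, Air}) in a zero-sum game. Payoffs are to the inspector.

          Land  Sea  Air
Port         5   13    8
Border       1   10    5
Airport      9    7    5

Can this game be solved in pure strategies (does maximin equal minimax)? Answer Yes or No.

Row minima: Port → 5, Border → 1, Airport → 5; maximin = 5.
Column maxima: Land → 9, Sea → 13, Air → 8; minimax = 8.
5 ≠ 8, so no pure-strategy equilibrium exists.

No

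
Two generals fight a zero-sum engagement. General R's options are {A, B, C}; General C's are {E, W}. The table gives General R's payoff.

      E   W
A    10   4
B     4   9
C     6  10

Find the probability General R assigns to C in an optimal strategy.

Row minima: A → 4, B → 4, C → 6; maximin = 6.
Column maxima: E → 10, W → 10; minimax = 10.
6 ≠ 10, so there is no saddle point; optimal play is mixed.
B is strictly dominated by C, so General R never plays it.
On the remaining 2×2 (A, C vs E, W):
Let General R play A with probability p. Expected payoff against E: 10p + 6(1−p) = 4p + 6; against W: 4p + 10(1−p) = −6p + 10.
Setting these equal: 4p + 6 = −6p + 10 ⇒ 10p = 4 ⇒ p = 2/5, and the value is (4)·(2/5) + 6 = 38/5.
For General C: with q = P(E), equating A's and C's payoffs gives 6q + 4 = −4q + 10 ⇒ q = 3/5.

3/5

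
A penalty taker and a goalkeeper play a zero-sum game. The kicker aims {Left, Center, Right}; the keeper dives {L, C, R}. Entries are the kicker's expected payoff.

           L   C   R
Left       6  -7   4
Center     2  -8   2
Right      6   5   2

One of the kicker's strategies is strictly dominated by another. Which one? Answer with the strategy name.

Center

Left gives a strictly higher payoff than Center against every column: 6 > 2, -7 > -8, 4 > 2.
So Center is strictly dominated and the kicker never plays it.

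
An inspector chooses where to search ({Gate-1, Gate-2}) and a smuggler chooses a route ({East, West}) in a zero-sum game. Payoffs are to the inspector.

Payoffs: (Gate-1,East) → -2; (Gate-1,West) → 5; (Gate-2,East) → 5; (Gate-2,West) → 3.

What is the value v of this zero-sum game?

31/9

Row minima: Gate-1 → -2, Gate-2 → 3; maximin = 3.
Column maxima: East → 5, West → 5; minimax = 5.
3 ≠ 5, so there is no saddle point; optimal play is mixed.
Let the inspector play Gate-1 with probability p. Expected payoff against East: (-2)p + 5(1−p) = −7p + 5; against West: 5p + 3(1−p) = 2p + 3.
Setting these equal: −7p + 5 = 2p + 3 ⇒ −9p = -2 ⇒ p = 2/9, and the value is (-7)·(2/9) + 5 = 31/9.
For the smuggler: with q = P(East), equating Gate-1's and Gate-2's payoffs gives −7q + 5 = 2q + 3 ⇒ q = 2/9.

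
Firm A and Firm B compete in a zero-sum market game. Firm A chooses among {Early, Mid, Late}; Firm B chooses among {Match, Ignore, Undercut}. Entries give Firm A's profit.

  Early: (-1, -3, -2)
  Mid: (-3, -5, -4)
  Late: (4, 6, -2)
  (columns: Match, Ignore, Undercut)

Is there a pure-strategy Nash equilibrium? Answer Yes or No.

Yes

Row minima: Early → -3, Mid → -5, Late → -2; maximin = -2.
Column maxima: Match → 4, Ignore → 6, Undercut → -2; minimax = -2.
maximin = minimax = -2, so a saddle point exists.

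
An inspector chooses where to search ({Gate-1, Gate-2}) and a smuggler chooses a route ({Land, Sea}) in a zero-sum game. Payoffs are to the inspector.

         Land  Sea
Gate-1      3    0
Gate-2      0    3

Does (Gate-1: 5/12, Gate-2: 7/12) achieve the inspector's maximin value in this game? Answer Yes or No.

No

Against Land this mix gives (5/12)·3 + (7/12)·0 = 5/4.
Against Sea this mix gives (5/12)·0 + (7/12)·3 = 7/4.
The smuggler will play Land, holding the inspector to 5/4. Shifting weight toward the row that does better against Land would raise this floor (the equalizing mix achieves 3/2 against both Land and Sea), so the proposed strategy is not optimal.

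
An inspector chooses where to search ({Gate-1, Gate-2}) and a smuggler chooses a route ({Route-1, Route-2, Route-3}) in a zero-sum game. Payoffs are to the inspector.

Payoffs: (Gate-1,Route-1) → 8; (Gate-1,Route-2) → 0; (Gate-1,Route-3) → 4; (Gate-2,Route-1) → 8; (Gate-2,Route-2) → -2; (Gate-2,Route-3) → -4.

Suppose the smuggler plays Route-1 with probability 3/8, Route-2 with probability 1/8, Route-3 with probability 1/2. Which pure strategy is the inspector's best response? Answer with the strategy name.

Gate-1

Expected payoff of Gate-1: (3/8)·8 + (1/8)·0 + (1/2)·4 = 5.
Expected payoff of Gate-2: (3/8)·8 + (1/8)·(-2) + (1/2)·(-4) = 3/4.
The largest is 5, so the inspector's best response is Gate-1.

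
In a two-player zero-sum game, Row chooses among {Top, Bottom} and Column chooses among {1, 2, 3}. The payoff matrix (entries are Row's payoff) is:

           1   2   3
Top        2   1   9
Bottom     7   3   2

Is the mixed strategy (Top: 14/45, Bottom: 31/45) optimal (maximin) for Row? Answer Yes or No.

Against 1 this mix gives (14/45)·2 + (31/45)·7 = 49/9.
Against 2 this mix gives (14/45)·1 + (31/45)·3 = 107/45.
Against 3 this mix gives (14/45)·9 + (31/45)·2 = 188/45.
Column will play 2, holding Row to 107/45. Shifting weight toward the row that does better against 2 would raise this floor (the equalizing mix achieves 25/9 against both 2 and 3), so the proposed strategy is not optimal.

No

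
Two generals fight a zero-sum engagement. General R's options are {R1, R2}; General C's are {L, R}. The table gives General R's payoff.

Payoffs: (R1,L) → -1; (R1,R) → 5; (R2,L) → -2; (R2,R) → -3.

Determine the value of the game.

Row minima: R1 → -1, R2 → -3; maximin = -1.
Column maxima: L → -1, R → 5; minimax = -1.
Since maximin = minimax = -1, there is a saddle point and the value is -1.

-1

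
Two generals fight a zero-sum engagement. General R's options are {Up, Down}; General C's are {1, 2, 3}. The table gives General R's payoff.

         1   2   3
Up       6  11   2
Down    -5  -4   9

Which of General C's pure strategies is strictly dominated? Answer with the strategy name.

2

1 holds General R's payoff strictly below 2 in every row: 6 < 11, -5 < -4.
So 2 is strictly dominated for General C.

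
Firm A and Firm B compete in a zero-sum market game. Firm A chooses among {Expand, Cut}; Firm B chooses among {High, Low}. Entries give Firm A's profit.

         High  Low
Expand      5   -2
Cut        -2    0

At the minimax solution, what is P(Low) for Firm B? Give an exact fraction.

7/9

Row minima: Expand → -2, Cut → -2; maximin = -2.
Column maxima: High → 5, Low → 0; minimax = 0.
-2 ≠ 0, so there is no saddle point; optimal play is mixed.
Let Firm A play Expand with probability p. Expected payoff against High: 5p + (-2)(1−p) = 7p − 2; against Low: (-2)p + 0(1−p) = −2p.
Setting these equal: 7p − 2 = −2p ⇒ 9p = 2 ⇒ p = 2/9, and the value is (7)·(2/9) − 2 = -4/9.
For Firm B: with q = P(High), equating Expand's and Cut's payoffs gives 7q − 2 = −2q ⇒ q = 2/9.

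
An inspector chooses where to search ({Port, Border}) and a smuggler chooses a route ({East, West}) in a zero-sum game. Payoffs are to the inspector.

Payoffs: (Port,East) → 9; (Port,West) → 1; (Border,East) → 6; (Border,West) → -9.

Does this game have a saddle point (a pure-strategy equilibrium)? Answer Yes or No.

Row minima: Port → 1, Border → -9; maximin = 1.
Column maxima: East → 9, West → 1; minimax = 1.
maximin = minimax = 1, so a saddle point exists.

Yes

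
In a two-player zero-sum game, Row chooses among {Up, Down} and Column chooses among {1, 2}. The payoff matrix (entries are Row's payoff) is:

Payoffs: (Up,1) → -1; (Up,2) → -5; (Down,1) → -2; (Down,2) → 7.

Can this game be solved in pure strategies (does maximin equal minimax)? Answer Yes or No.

No

Row minima: Up → -5, Down → -2; maximin = -2.
Column maxima: 1 → -1, 2 → 7; minimax = -1.
-2 ≠ -1, so no pure-strategy equilibrium exists.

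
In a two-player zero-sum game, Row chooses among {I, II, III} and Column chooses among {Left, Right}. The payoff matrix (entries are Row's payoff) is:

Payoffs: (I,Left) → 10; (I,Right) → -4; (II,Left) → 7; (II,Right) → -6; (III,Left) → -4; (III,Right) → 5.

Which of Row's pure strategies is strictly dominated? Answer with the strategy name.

I gives a strictly higher payoff than II against every column: 10 > 7, -4 > -6.
So II is strictly dominated and Row never plays it.

II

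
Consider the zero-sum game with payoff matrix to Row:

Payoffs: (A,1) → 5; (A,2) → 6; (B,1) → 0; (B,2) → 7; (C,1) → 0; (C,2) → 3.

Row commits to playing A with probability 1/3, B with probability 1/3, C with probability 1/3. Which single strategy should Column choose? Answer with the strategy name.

If Column plays 1, Row's expected payoff is (1/3)·5 + (1/3)·0 + (1/3)·0 = 5/3.
If Column plays 2, Row's expected payoff is (1/3)·6 + (1/3)·7 + (1/3)·3 = 16/3.
Column minimizes Row's payoff; the smallest is 5/3, so the best response is 1.

1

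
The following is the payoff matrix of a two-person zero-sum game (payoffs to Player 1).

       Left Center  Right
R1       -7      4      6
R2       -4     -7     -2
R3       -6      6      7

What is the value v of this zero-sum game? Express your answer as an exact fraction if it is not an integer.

Row minima: R1 → -7, R2 → -7, R3 → -6; maximin = -6.
Column maxima: Left → -4, Center → 6, Right → 7; minimax = -4.
-6 ≠ -4, so there is no saddle point; optimal play is mixed.
R1 is strictly dominated by R3, so Player 1 never plays it.
Right is strictly dominated by Left (it gives Player 1 strictly more in every row), so Player 2 never plays it.
On the remaining 2×2 (R2, R3 vs Left, Center):
Let Player 1 play R2 with probability p. Expected payoff against Left: (-4)p + (-6)(1−p) = 2p − 6; against Center: (-7)p + 6(1−p) = −13p + 6.
Setting these equal: 2p − 6 = −13p + 6 ⇒ 15p = 12 ⇒ p = 4/5, and the value is (2)·(4/5) − 6 = -22/5.
For Player 2: with q = P(Left), equating R2's and R3's payoffs gives 3q − 7 = −12q + 6 ⇒ q = 13/15.

-22/5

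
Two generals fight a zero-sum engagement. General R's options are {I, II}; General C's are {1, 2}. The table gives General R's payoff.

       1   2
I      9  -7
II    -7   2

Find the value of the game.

-31/25

Row minima: I → -7, II → -7; maximin = -7.
Column maxima: 1 → 9, 2 → 2; minimax = 2.
-7 ≠ 2, so there is no saddle point; optimal play is mixed.
Let General R play I with probability p. Expected payoff against 1: 9p + (-7)(1−p) = 16p − 7; against 2: (-7)p + 2(1−p) = −9p + 2.
Setting these equal: 16p − 7 = −9p + 2 ⇒ 25p = 9 ⇒ p = 9/25, and the value is (16)·(9/25) − 7 = -31/25.
For General C: with q = P(1), equating I's and II's payoffs gives 16q − 7 = −9q + 2 ⇒ q = 9/25.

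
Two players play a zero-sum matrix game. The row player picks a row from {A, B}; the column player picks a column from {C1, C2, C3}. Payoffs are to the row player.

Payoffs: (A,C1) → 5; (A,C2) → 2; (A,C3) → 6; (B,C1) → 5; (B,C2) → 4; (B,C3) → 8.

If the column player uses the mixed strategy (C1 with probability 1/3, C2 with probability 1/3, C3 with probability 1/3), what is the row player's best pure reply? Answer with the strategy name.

B

Expected payoff of A: (1/3)·5 + (1/3)·2 + (1/3)·6 = 13/3.
Expected payoff of B: (1/3)·5 + (1/3)·4 + (1/3)·8 = 17/3.
The largest is 17/3, so the row player's best response is B.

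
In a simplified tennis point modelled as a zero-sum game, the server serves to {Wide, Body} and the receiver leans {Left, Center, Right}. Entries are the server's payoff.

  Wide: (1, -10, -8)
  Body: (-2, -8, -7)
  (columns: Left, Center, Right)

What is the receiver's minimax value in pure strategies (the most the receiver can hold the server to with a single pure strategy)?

Column maxima: Left → 1, Center → -8, Right → -7.
The smallest of these is -8.

-8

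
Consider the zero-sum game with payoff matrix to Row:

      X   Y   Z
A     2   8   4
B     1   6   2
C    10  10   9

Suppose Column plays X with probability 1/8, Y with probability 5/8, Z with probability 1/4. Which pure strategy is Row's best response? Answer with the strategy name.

C

Expected payoff of A: (1/8)·2 + (5/8)·8 + (1/4)·4 = 25/4.
Expected payoff of B: (1/8)·1 + (5/8)·6 + (1/4)·2 = 35/8.
Expected payoff of C: (1/8)·10 + (5/8)·10 + (1/4)·9 = 39/4.
The largest is 39/4, so Row's best response is C.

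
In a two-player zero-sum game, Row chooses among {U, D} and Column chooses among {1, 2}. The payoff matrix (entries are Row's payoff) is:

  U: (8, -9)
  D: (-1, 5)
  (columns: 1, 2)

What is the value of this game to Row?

Row minima: U → -9, D → -1; maximin = -1.
Column maxima: 1 → 8, 2 → 5; minimax = 5.
-1 ≠ 5, so there is no saddle point; optimal play is mixed.
Let Row play U with probability p. Expected payoff against 1: 8p + (-1)(1−p) = 9p − 1; against 2: (-9)p + 5(1−p) = −14p + 5.
Setting these equal: 9p − 1 = −14p + 5 ⇒ 23p = 6 ⇒ p = 6/23, and the value is (9)·(6/23) − 1 = 31/23.
For Column: with q = P(1), equating U's and D's payoffs gives 17q − 9 = −6q + 5 ⇒ q = 14/23.

31/23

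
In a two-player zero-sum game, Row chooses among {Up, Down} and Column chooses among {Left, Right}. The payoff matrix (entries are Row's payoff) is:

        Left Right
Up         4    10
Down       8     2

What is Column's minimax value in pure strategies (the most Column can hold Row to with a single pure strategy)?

Column maxima: Left → 8, Right → 10.
The smallest of these is 8.

8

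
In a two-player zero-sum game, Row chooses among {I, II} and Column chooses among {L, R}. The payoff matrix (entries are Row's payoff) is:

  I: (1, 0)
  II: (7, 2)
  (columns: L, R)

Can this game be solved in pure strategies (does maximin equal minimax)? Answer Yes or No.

Yes

Row minima: I → 0, II → 2; maximin = 2.
Column maxima: L → 7, R → 2; minimax = 2.
maximin = minimax = 2, so a saddle point exists.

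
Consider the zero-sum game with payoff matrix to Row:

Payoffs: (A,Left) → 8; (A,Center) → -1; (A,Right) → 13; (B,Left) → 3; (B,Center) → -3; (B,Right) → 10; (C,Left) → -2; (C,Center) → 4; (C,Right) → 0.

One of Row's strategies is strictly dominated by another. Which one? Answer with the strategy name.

B

A gives a strictly higher payoff than B against every column: 8 > 3, -1 > -3, 13 > 10.
So B is strictly dominated and Row never plays it.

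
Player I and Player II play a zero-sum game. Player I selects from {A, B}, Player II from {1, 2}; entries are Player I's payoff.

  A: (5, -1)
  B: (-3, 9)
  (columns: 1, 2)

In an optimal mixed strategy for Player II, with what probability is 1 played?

Row minima: A → -1, B → -3; maximin = -1.
Column maxima: 1 → 5, 2 → 9; minimax = 5.
-1 ≠ 5, so there is no saddle point; optimal play is mixed.
Let Player I play A with probability p. Expected payoff against 1: 5p + (-3)(1−p) = 8p − 3; against 2: (-1)p + 9(1−p) = −10p + 9.
Setting these equal: 8p − 3 = −10p + 9 ⇒ 18p = 12 ⇒ p = 2/3, and the value is (8)·(2/3) − 3 = 7/3.
For Player II: with q = P(1), equating A's and B's payoffs gives 6q − 1 = −12q + 9 ⇒ q = 5/9.

5/9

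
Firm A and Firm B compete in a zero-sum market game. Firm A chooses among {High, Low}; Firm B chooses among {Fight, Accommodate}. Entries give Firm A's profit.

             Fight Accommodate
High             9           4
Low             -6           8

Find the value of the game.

96/19

Row minima: High → 4, Low → -6; maximin = 4.
Column maxima: Fight → 9, Accommodate → 8; minimax = 8.
4 ≠ 8, so there is no saddle point; optimal play is mixed.
Let Firm A play High with probability p. Expected payoff against Fight: 9p + (-6)(1−p) = 15p − 6; against Accommodate: 4p + 8(1−p) = −4p + 8.
Setting these equal: 15p − 6 = −4p + 8 ⇒ 19p = 14 ⇒ p = 14/19, and the value is (15)·(14/19) − 6 = 96/19.
For Firm B: with q = P(Fight), equating High's and Low's payoffs gives 5q + 4 = −14q + 8 ⇒ q = 4/19.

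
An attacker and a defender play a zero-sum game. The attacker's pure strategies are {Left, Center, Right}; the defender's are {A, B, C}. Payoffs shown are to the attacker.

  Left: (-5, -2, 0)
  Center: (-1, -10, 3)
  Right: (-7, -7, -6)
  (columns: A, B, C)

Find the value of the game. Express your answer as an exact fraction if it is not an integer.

Row minima: Left → -5, Center → -10, Right → -7; maximin = -5.
Column maxima: A → -1, B → -2, C → 3; minimax = -2.
-5 ≠ -2, so there is no saddle point; optimal play is mixed.
Right is strictly dominated by Left, so the attacker never plays it.
C is strictly dominated by A (it gives the attacker strictly more in every row), so the defender never plays it.
On the remaining 2×2 (Left, Center vs A, B):
Let the attacker play Left with probability p. Expected payoff against A: (-5)p + (-1)(1−p) = −4p − 1; against B: (-2)p + (-10)(1−p) = 8p − 10.
Setting these equal: −4p − 1 = 8p − 10 ⇒ −12p = -9 ⇒ p = 3/4, and the value is (-4)·(3/4) − 1 = -4.
For the defender: with q = P(A), equating Left's and Center's payoffs gives −3q − 2 = 9q − 10 ⇒ q = 2/3.

-4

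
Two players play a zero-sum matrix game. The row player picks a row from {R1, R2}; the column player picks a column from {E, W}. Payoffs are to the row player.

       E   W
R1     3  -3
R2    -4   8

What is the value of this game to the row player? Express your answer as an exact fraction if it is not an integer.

2/3

Row minima: R1 → -3, R2 → -4; maximin = -3.
Column maxima: E → 3, W → 8; minimax = 3.
-3 ≠ 3, so there is no saddle point; optimal play is mixed.
Let the row player play R1 with probability p. Expected payoff against E: 3p + (-4)(1−p) = 7p − 4; against W: (-3)p + 8(1−p) = −11p + 8.
Setting these equal: 7p − 4 = −11p + 8 ⇒ 18p = 12 ⇒ p = 2/3, and the value is (7)·(2/3) − 4 = 2/3.
For the column player: with q = P(E), equating R1's and R2's payoffs gives 6q − 3 = −12q + 8 ⇒ q = 11/18.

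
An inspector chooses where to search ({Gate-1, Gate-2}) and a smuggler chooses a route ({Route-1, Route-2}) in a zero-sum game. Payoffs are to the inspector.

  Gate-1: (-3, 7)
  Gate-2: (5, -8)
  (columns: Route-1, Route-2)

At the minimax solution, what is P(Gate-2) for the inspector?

Row minima: Gate-1 → -3, Gate-2 → -8; maximin = -3.
Column maxima: Route-1 → 5, Route-2 → 7; minimax = 5.
-3 ≠ 5, so there is no saddle point; optimal play is mixed.
Let the inspector play Gate-1 with probability p. Expected payoff against Route-1: (-3)p + 5(1−p) = −8p + 5; against Route-2: 7p + (-8)(1−p) = 15p − 8.
Setting these equal: −8p + 5 = 15p − 8 ⇒ −23p = -13 ⇒ p = 13/23, and the value is (-8)·(13/23) + 5 = 11/23.
For the smuggler: with q = P(Route-1), equating Gate-1's and Gate-2's payoffs gives −10q + 7 = 13q − 8 ⇒ q = 15/23.

10/23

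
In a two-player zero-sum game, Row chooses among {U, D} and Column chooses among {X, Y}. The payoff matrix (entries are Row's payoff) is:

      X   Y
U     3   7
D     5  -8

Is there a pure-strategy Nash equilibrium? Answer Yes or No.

Row minima: U → 3, D → -8; maximin = 3.
Column maxima: X → 5, Y → 7; minimax = 5.
3 ≠ 5, so no pure-strategy equilibrium exists.

No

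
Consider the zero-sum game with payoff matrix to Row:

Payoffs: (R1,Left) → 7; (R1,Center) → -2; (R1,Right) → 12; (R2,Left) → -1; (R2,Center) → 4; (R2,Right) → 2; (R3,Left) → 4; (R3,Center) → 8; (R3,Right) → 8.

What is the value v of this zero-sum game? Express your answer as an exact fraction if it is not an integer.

64/13

Row minima: R1 → -2, R2 → -1, R3 → 4; maximin = 4.
Column maxima: Left → 7, Center → 8, Right → 12; minimax = 7.
4 ≠ 7, so there is no saddle point; optimal play is mixed.
R2 is strictly dominated by R3, so Row never plays it.
Right is strictly dominated by Left (it gives Row strictly more in every row), so Column never plays it.
On the remaining 2×2 (R1, R3 vs Left, Center):
Let Row play R1 with probability p. Expected payoff against Left: 7p + 4(1−p) = 3p + 4; against Center: (-2)p + 8(1−p) = −10p + 8.
Setting these equal: 3p + 4 = −10p + 8 ⇒ 13p = 4 ⇒ p = 4/13, and the value is (3)·(4/13) + 4 = 64/13.
For Column: with q = P(Left), equating R1's and R3's payoffs gives 9q − 2 = −4q + 8 ⇒ q = 10/13.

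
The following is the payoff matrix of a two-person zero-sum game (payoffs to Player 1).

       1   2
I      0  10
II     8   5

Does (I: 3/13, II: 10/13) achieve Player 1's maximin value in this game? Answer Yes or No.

Against 1 this mix gives (3/13)·0 + (10/13)·8 = 80/13.
Against 2 this mix gives (3/13)·10 + (10/13)·5 = 80/13.
All of Player 2's active replies (1, 2) yield 80/13, and no column does worse for Player 1. The mix makes Player 2 indifferent and guarantees 80/13, so it is optimal.

Yes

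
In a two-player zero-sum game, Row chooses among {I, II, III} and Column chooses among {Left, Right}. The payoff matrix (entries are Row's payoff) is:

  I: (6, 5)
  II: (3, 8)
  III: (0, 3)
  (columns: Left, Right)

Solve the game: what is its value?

Row minima: I → 5, II → 3, III → 0; maximin = 5.
Column maxima: Left → 6, Right → 8; minimax = 6.
5 ≠ 6, so there is no saddle point; optimal play is mixed.
III is strictly dominated by I, so Row never plays it.
On the remaining 2×2 (I, II vs Left, Right):
Let Row play I with probability p. Expected payoff against Left: 6p + 3(1−p) = 3p + 3; against Right: 5p + 8(1−p) = −3p + 8.
Setting these equal: 3p + 3 = −3p + 8 ⇒ 6p = 5 ⇒ p = 5/6, and the value is (3)·(5/6) + 3 = 11/2.
For Column: with q = P(Left), equating I's and II's payoffs gives q + 5 = −5q + 8 ⇒ q = 1/2.

11/2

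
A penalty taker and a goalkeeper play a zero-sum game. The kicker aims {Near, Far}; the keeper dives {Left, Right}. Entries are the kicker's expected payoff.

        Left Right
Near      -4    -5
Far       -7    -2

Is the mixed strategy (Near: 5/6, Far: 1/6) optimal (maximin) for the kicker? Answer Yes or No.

Yes

Against Left this mix gives (5/6)·(-4) + (1/6)·(-7) = -9/2.
Against Right this mix gives (5/6)·(-5) + (1/6)·(-2) = -9/2.
All of the keeper's active replies (Left, Right) yield -9/2, and no column does worse for the kicker. The mix makes the keeper indifferent and guarantees -9/2, so it is optimal.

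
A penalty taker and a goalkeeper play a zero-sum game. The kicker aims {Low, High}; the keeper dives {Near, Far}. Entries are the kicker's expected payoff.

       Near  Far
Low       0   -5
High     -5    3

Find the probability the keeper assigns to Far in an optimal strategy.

5/13

Row minima: Low → -5, High → -5; maximin = -5.
Column maxima: Near → 0, Far → 3; minimax = 0.
-5 ≠ 0, so there is no saddle point; optimal play is mixed.
Let the kicker play Low with probability p. Expected payoff against Near: 0p + (-5)(1−p) = 5p − 5; against Far: (-5)p + 3(1−p) = −8p + 3.
Setting these equal: 5p − 5 = −8p + 3 ⇒ 13p = 8 ⇒ p = 8/13, and the value is (5)·(8/13) − 5 = -25/13.
For the keeper: with q = P(Near), equating Low's and High's payoffs gives 5q − 5 = −8q + 3 ⇒ q = 8/13.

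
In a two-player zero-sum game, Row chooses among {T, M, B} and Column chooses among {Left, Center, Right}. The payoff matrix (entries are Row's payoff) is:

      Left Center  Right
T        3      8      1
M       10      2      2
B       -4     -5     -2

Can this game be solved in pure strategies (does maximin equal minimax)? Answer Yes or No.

Row minima: T → 1, M → 2, B → -5; maximin = 2.
Column maxima: Left → 10, Center → 8, Right → 2; minimax = 2.
maximin = minimax = 2, so a saddle point exists.

Yes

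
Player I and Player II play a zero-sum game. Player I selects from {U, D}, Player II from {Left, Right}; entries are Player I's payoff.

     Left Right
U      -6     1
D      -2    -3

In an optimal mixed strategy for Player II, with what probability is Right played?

Row minima: U → -6, D → -3; maximin = -3.
Column maxima: Left → -2, Right → 1; minimax = -2.
-3 ≠ -2, so there is no saddle point; optimal play is mixed.
Let Player I play U with probability p. Expected payoff against Left: (-6)p + (-2)(1−p) = −4p − 2; against Right: 1p + (-3)(1−p) = 4p − 3.
Setting these equal: −4p − 2 = 4p − 3 ⇒ −8p = -1 ⇒ p = 1/8, and the value is (-4)·(1/8) − 2 = -5/2.
For Player II: with q = P(Left), equating U's and D's payoffs gives −7q + 1 = q − 3 ⇒ q = 1/2.

1/2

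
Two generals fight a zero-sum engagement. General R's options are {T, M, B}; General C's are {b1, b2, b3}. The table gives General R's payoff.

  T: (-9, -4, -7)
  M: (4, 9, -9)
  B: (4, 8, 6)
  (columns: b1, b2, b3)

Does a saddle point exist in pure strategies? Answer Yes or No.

Yes

Row minima: T → -9, M → -9, B → 4; maximin = 4.
Column maxima: b1 → 4, b2 → 9, b3 → 6; minimax = 4.
maximin = minimax = 4, so a saddle point exists.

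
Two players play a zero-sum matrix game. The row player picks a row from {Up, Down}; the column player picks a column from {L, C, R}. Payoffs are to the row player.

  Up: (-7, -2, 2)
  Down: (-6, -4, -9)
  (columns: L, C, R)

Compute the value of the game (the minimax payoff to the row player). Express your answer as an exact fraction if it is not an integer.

Row minima: Up → -7, Down → -9; maximin = -7.
Column maxima: L → -6, C → -2, R → 2; minimax = -6.
-7 ≠ -6, so there is no saddle point; optimal play is mixed.
C is strictly dominated by L (it gives the row player strictly more in every row), so the column player never plays it.
On the remaining 2×2 (Up, Down vs L, R):
Let the row player play Up with probability p. Expected payoff against L: (-7)p + (-6)(1−p) = −p − 6; against R: 2p + (-9)(1−p) = 11p − 9.
Setting these equal: −p − 6 = 11p − 9 ⇒ −12p = -3 ⇒ p = 1/4, and the value is (-1)·(1/4) − 6 = -25/4.
For the column player: with q = P(L), equating Up's and Down's payoffs gives −9q + 2 = 3q − 9 ⇒ q = 11/12.

-25/4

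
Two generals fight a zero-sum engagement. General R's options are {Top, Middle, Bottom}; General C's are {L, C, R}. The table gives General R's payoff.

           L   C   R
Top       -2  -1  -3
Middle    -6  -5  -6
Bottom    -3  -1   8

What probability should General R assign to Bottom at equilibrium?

Row minima: Top → -3, Middle → -6, Bottom → -3; maximin = -3.
Column maxima: L → -2, C → -1, R → 8; minimax = -2.
-3 ≠ -2, so there is no saddle point; optimal play is mixed.
Middle is strictly dominated by Top, so General R never plays it.
C is strictly dominated by L (it gives General R strictly more in every row), so General C never plays it.
On the remaining 2×2 (Top, Bottom vs L, R):
Let General R play Top with probability p. Expected payoff against L: (-2)p + (-3)(1−p) = p − 3; against R: (-3)p + 8(1−p) = −11p + 8.
Setting these equal: p − 3 = −11p + 8 ⇒ 12p = 11 ⇒ p = 11/12, and the value is (1)·(11/12) − 3 = -25/12.
For General C: with q = P(L), equating Top's and Bottom's payoffs gives q − 3 = −11q + 8 ⇒ q = 11/12.

1/12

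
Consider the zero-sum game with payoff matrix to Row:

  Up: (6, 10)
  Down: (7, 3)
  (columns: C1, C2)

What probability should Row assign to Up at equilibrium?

1/2

Row minima: Up → 6, Down → 3; maximin = 6.
Column maxima: C1 → 7, C2 → 10; minimax = 7.
6 ≠ 7, so there is no saddle point; optimal play is mixed.
Let Row play Up with probability p. Expected payoff against C1: 6p + 7(1−p) = −p + 7; against C2: 10p + 3(1−p) = 7p + 3.
Setting these equal: −p + 7 = 7p + 3 ⇒ −8p = -4 ⇒ p = 1/2, and the value is (-1)·(1/2) + 7 = 13/2.
For Column: with q = P(C1), equating Up's and Down's payoffs gives −4q + 10 = 4q + 3 ⇒ q = 7/8.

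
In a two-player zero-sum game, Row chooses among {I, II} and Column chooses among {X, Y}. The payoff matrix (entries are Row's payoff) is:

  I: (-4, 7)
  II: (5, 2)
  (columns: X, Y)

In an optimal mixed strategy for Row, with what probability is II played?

11/14

Row minima: I → -4, II → 2; maximin = 2.
Column maxima: X → 5, Y → 7; minimax = 5.
2 ≠ 5, so there is no saddle point; optimal play is mixed.
Let Row play I with probability p. Expected payoff against X: (-4)p + 5(1−p) = −9p + 5; against Y: 7p + 2(1−p) = 5p + 2.
Setting these equal: −9p + 5 = 5p + 2 ⇒ −14p = -3 ⇒ p = 3/14, and the value is (-9)·(3/14) + 5 = 43/14.
For Column: with q = P(X), equating I's and II's payoffs gives −11q + 7 = 3q + 2 ⇒ q = 5/14.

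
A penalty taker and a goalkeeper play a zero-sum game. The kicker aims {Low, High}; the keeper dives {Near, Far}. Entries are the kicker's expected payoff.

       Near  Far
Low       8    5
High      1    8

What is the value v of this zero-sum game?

Row minima: Low → 5, High → 1; maximin = 5.
Column maxima: Near → 8, Far → 8; minimax = 8.
5 ≠ 8, so there is no saddle point; optimal play is mixed.
Let the kicker play Low with probability p. Expected payoff against Near: 8p + 1(1−p) = 7p + 1; against Far: 5p + 8(1−p) = −3p + 8.
Setting these equal: 7p + 1 = −3p + 8 ⇒ 10p = 7 ⇒ p = 7/10, and the value is (7)·(7/10) + 1 = 59/10.
For the keeper: with q = P(Near), equating Low's and High's payoffs gives 3q + 5 = −7q + 8 ⇒ q = 3/10.

59/10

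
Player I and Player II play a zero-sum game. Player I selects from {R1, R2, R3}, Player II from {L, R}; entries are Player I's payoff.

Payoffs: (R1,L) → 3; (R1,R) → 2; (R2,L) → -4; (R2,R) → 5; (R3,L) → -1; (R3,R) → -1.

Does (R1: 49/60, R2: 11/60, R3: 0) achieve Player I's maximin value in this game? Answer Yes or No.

Against L this mix gives (49/60)·3 + (11/60)·(-4) = 103/60.
Against R this mix gives (49/60)·2 + (11/60)·5 = 51/20.
Player II will play L, holding Player I to 103/60. Shifting weight toward the row that does better against L would raise this floor (the equalizing mix achieves 23/10 against both L and R), so the proposed strategy is not optimal.

No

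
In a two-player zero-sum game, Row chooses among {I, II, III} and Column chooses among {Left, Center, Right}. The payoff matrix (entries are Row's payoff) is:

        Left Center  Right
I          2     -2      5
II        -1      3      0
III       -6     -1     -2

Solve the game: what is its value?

1/2

Row minima: I → -2, II → -1, III → -6; maximin = -1.
Column maxima: Left → 2, Center → 3, Right → 5; minimax = 2.
-1 ≠ 2, so there is no saddle point; optimal play is mixed.
III is strictly dominated by II, so Row never plays it.
Right is strictly dominated by Left (it gives Row strictly more in every row), so Column never plays it.
On the remaining 2×2 (I, II vs Left, Center):
Let Row play I with probability p. Expected payoff against Left: 2p + (-1)(1−p) = 3p − 1; against Center: (-2)p + 3(1−p) = −5p + 3.
Setting these equal: 3p − 1 = −5p + 3 ⇒ 8p = 4 ⇒ p = 1/2, and the value is (3)·(1/2) − 1 = 1/2.
For Column: with q = P(Left), equating I's and II's payoffs gives 4q − 2 = −4q + 3 ⇒ q = 5/8.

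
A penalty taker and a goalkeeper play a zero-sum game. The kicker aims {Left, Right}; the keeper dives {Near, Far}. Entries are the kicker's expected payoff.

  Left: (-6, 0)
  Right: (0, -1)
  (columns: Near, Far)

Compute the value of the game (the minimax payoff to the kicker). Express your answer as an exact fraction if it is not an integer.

-6/7

Row minima: Left → -6, Right → -1; maximin = -1.
Column maxima: Near → 0, Far → 0; minimax = 0.
-1 ≠ 0, so there is no saddle point; optimal play is mixed.
Let the kicker play Left with probability p. Expected payoff against Near: (-6)p + 0(1−p) = −6p; against Far: 0p + (-1)(1−p) = p − 1.
Setting these equal: −6p = p − 1 ⇒ −7p = -1 ⇒ p = 1/7, and the value is (-6)·(1/7) = -6/7.
For the keeper: with q = P(Near), equating Left's and Right's payoffs gives −6q = q − 1 ⇒ q = 1/7.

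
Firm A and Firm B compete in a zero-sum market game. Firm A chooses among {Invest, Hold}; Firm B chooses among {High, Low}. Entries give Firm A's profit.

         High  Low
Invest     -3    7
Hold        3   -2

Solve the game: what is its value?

Row minima: Invest → -3, Hold → -2; maximin = -2.
Column maxima: High → 3, Low → 7; minimax = 3.
-2 ≠ 3, so there is no saddle point; optimal play is mixed.
Let Firm A play Invest with probability p. Expected payoff against High: (-3)p + 3(1−p) = −6p + 3; against Low: 7p + (-2)(1−p) = 9p − 2.
Setting these equal: −6p + 3 = 9p − 2 ⇒ −15p = -5 ⇒ p = 1/3, and the value is (-6)·(1/3) + 3 = 1.
For Firm B: with q = P(High), equating Invest's and Hold's payoffs gives −10q + 7 = 5q − 2 ⇒ q = 3/5.

1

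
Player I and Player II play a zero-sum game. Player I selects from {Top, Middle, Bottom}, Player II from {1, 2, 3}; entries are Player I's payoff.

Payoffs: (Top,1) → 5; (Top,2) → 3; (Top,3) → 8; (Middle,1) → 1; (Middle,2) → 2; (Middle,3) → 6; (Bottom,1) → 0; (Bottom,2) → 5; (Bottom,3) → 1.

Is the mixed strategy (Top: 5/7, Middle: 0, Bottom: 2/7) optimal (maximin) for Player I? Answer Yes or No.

Against 1 this mix gives (5/7)·5 + (2/7)·0 = 25/7.
Against 2 this mix gives (5/7)·3 + (2/7)·5 = 25/7.
Against 3 this mix gives (5/7)·8 + (2/7)·1 = 6.
All of Player II's active replies (1, 2) yield 25/7, and no column does worse for Player I. The mix makes Player II indifferent and guarantees 25/7, so it is optimal.

Yes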